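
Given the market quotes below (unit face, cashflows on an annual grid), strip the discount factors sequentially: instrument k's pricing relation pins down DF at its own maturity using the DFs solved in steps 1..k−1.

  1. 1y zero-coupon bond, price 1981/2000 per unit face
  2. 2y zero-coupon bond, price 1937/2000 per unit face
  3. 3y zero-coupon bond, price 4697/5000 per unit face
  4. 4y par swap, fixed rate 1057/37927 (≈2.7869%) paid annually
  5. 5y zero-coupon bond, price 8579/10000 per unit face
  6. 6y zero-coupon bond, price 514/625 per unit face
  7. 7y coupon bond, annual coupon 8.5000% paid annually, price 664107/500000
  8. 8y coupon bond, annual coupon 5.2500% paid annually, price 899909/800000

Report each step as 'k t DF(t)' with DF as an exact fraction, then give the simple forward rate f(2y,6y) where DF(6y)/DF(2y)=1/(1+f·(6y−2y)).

step 1 [1y] zero: DF = P = 1981/2000 ≈ 0.990500
step 2 [2y] zero: DF = P = 1937/2000 ≈ 0.968500
step 3 [3y] zero: DF = P = 4697/5000 ≈ 0.939400
step 4 [4y] swap r/1=1057/37927: DF=(1 − 1057/37927·(0.990500+0.968500+0.939400))/(1+1057/37927) = 8943/10000 ≈ 0.894300
step 5 [5y] zero: DF = P = 8579/10000 ≈ 0.857900
step 6 [6y] zero: DF = P = 514/625 ≈ 0.822400
step 7 [7y] bond c/1=17/200: DF=(664107/500000 − 17/200·(0.990500+0.968500+0.939400+0.894300+0.857900+0.822400))/(1+17/200) = 3977/5000 ≈ 0.795400
step 8 [8y] bond c/1=21/400: DF=(899909/800000 − 21/400·(0.990500+0.968500+0.939400+0.894300+0.857900+0.822400+0.795400))/(1+21/400) = 7561/10000 ≈ 0.756100

1 1 1981/2000
2 2 1937/2000
3 3 4697/5000
4 4 8943/10000
5 5 8579/10000
6 6 514/625
7 7 3977/5000
8 8 7561/10000
f(2y,6y) = ((1937/2000)/(514/625) − 1)/(4) = 1461/32896 ≈ 4.4413%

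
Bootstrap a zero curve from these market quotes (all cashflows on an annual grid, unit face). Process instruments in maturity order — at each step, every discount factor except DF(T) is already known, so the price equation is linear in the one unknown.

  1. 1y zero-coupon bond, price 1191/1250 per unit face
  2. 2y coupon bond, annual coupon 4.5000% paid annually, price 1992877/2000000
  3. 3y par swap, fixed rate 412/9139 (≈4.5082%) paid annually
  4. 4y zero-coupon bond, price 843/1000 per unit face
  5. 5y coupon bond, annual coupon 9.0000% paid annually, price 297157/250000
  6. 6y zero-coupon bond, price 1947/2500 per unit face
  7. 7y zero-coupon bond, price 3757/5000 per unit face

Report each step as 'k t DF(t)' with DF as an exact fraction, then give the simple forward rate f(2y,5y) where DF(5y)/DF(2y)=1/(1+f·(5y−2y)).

1 1 1191/1250
2 2 73/80
3 3 2191/2500
4 4 843/1000
5 5 1589/2000
6 6 1947/2500
7 7 3757/5000
f(2y,5y) = ((73/80)/(1589/2000) − 1)/(3) = 236/4767 ≈ 4.9507%

step 1 [1y] zero: DF = P = 1191/1250 ≈ 0.952800
step 2 [2y] bond c/1=9/200: DF=(1992877/2000000 − 9/200·(0.952800))/(1+9/200) = 73/80 ≈ 0.912500
step 3 [3y] swap r/1=412/9139: DF=(1 − 412/9139·(0.952800+0.912500))/(1+412/9139) = 2191/2500 ≈ 0.876400
step 4 [4y] zero: DF = P = 843/1000 ≈ 0.843000
step 5 [5y] bond c/1=9/100: DF=(297157/250000 − 9/100·(0.952800+0.912500+0.876400+0.843000))/(1+9/100) = 1589/2000 ≈ 0.794500
step 6 [6y] zero: DF = P = 1947/2500 ≈ 0.778800
step 7 [7y] zero: DF = P = 3757/5000 ≈ 0.751400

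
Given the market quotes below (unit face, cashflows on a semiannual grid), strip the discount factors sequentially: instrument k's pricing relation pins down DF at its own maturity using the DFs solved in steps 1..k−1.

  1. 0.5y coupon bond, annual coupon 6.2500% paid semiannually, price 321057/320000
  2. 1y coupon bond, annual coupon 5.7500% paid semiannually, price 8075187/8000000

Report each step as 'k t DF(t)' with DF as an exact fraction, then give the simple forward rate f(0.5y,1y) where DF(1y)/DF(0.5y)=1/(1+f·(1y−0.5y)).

step 1 [0.5y] bond c/2=1/32: DF=(321057/320000 − 1/32·(0))/(1+1/32) = 9729/10000 ≈ 0.972900
step 2 [1y] bond c/2=23/800: DF=(8075187/8000000 − 23/800·(0.972900))/(1+23/800) = 477/500 ≈ 0.954000

1 1/2 9729/10000
2 1 477/500
f(0.5y,1y) = ((9729/10000)/(477/500) − 1)/(1/2) = 21/530 ≈ 3.9623%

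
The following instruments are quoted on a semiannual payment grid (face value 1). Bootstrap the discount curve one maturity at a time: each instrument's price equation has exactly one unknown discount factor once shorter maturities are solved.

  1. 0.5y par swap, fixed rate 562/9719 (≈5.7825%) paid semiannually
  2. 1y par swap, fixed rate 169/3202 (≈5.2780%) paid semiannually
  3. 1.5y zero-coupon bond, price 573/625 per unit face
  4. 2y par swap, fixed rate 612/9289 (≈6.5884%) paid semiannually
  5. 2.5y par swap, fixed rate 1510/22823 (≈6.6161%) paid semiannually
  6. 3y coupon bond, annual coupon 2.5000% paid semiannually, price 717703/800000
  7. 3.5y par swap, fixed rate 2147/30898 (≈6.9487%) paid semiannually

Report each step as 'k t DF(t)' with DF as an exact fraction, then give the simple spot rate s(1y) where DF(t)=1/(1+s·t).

1 1/2 9719/10000
2 1 9493/10000
3 3/2 573/625
4 2 1097/1250
5 5/2 849/1000
6 3 8297/10000
7 7/2 7853/10000
s(1y) = (1/(9493/10000) − 1)/(1) = 507/9493 ≈ 5.3408%

step 1 [0.5y] swap r/2=281/9719: DF=(1 − 281/9719·(0))/(1+281/9719) = 9719/10000 ≈ 0.971900
step 2 [1y] swap r/2=169/6404: DF=(1 − 169/6404·(0.971900))/(1+169/6404) = 9493/10000 ≈ 0.949300
step 3 [1.5y] zero: DF = P = 573/625 ≈ 0.916800
step 4 [2y] swap r/2=306/9289: DF=(1 − 306/9289·(0.971900+0.949300+0.916800))/(1+306/9289) = 1097/1250 ≈ 0.877600
step 5 [2.5y] swap r/2=755/22823: DF=(1 − 755/22823·(0.971900+0.949300+0.916800+0.877600))/(1+755/22823) = 849/1000 ≈ 0.849000
step 6 [3y] bond c/2=1/80: DF=(717703/800000 − 1/80·(0.971900+0.949300+0.916800+0.877600+0.849000))/(1+1/80) = 8297/10000 ≈ 0.829700
step 7 [3.5y] swap r/2=2147/61796: DF=(1 − 2147/61796·(0.971900+0.949300+0.916800+0.877600+0.849000+0.829700))/(1+2147/61796) = 7853/10000 ≈ 0.785300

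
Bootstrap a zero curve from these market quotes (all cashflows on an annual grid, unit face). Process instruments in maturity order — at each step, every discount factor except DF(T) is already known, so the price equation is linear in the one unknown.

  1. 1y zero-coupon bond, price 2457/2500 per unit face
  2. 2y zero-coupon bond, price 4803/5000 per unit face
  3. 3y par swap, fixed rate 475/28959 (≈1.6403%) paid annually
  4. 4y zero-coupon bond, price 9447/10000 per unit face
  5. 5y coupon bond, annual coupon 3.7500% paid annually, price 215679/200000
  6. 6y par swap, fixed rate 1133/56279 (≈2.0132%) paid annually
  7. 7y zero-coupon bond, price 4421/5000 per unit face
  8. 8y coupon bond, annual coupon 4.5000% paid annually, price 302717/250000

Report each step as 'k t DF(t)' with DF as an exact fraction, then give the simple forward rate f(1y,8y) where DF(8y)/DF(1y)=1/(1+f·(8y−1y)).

1 1 2457/2500
2 2 4803/5000
3 3 381/400
4 4 9447/10000
5 5 4503/5000
6 6 8867/10000
7 7 4421/5000
8 8 8783/10000
f(1y,8y) = ((2457/2500)/(8783/10000) − 1)/(7) = 1045/61481 ≈ 1.6997%

step 1 [1y] zero: DF = P = 2457/2500 ≈ 0.982800
step 2 [2y] zero: DF = P = 4803/5000 ≈ 0.960600
step 3 [3y] swap r/1=475/28959: DF=(1 − 475/28959·(0.982800+0.960600))/(1+475/28959) = 381/400 ≈ 0.952500
step 4 [4y] zero: DF = P = 9447/10000 ≈ 0.944700
step 5 [5y] bond c/1=3/80: DF=(215679/200000 − 3/80·(0.982800+0.960600+0.952500+0.944700))/(1+3/80) = 4503/5000 ≈ 0.900600
step 6 [6y] swap r/1=1133/56279: DF=(1 − 1133/56279·(0.982800+0.960600+0.952500+0.944700+0.900600))/(1+1133/56279) = 8867/10000 ≈ 0.886700
step 7 [7y] zero: DF = P = 4421/5000 ≈ 0.884200
step 8 [8y] bond c/1=9/200: DF=(302717/250000 − 9/200·(0.982800+0.960600+0.952500+0.944700+0.900600+0.886700+0.884200))/(1+9/200) = 8783/10000 ≈ 0.878300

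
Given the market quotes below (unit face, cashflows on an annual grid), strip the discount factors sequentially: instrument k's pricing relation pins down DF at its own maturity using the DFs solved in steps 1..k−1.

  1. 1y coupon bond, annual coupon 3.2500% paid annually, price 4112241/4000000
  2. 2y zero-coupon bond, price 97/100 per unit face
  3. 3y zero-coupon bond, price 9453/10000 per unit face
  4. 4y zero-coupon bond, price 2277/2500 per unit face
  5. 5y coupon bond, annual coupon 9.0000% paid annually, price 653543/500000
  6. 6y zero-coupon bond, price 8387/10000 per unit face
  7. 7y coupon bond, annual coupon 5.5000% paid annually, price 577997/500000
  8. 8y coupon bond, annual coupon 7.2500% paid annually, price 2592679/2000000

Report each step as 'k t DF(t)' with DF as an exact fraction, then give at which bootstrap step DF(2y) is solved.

step 1 [1y] bond c/1=13/400: DF=(4112241/4000000 − 13/400·(0))/(1+13/400) = 9957/10000 ≈ 0.995700
step 2 [2y] zero: DF = P = 97/100 ≈ 0.970000
step 3 [3y] zero: DF = P = 9453/10000 ≈ 0.945300
step 4 [4y] zero: DF = P = 2277/2500 ≈ 0.910800
step 5 [5y] bond c/1=9/100: DF=(653543/500000 − 9/100·(0.995700+0.970000+0.945300+0.910800))/(1+9/100) = 2209/2500 ≈ 0.883600
step 6 [6y] zero: DF = P = 8387/10000 ≈ 0.838700
step 7 [7y] bond c/1=11/200: DF=(577997/500000 − 11/200·(0.995700+0.970000+0.945300+0.910800+0.883600+0.838700))/(1+11/200) = 8067/10000 ≈ 0.806700
step 8 [8y] bond c/1=29/400: DF=(2592679/2000000 − 29/400·(0.995700+0.970000+0.945300+0.910800+0.883600+0.838700+0.806700))/(1+29/400) = 3897/5000 ≈ 0.779400

1 1 9957/10000
2 2 97/100
3 3 9453/10000
4 4 2277/2500
5 5 2209/2500
6 6 8387/10000
7 7 8067/10000
8 8 3897/5000
DF(2y) is solved at step 2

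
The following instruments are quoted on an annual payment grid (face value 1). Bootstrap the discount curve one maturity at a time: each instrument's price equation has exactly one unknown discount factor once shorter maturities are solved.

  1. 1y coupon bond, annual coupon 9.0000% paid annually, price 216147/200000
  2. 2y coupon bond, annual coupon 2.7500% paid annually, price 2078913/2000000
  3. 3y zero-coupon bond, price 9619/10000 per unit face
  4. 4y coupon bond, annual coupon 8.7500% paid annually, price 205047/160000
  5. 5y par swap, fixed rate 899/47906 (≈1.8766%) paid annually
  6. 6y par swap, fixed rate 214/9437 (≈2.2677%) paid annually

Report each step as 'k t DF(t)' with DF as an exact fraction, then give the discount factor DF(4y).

1 1 1983/2000
2 2 9851/10000
3 3 9619/10000
4 4 471/500
5 5 9101/10000
6 6 2179/2500
DF(4y) = 471/500 ≈ 0.942000

step 1 [1y] bond c/1=9/100: DF=(216147/200000 − 9/100·(0))/(1+9/100) = 1983/2000 ≈ 0.991500
step 2 [2y] bond c/1=11/400: DF=(2078913/2000000 − 11/400·(0.991500))/(1+11/400) = 9851/10000 ≈ 0.985100
step 3 [3y] zero: DF = P = 9619/10000 ≈ 0.961900
step 4 [4y] bond c/1=7/80: DF=(205047/160000 − 7/80·(0.991500+0.985100+0.961900))/(1+7/80) = 471/500 ≈ 0.942000
step 5 [5y] swap r/1=899/47906: DF=(1 − 899/47906·(0.991500+0.985100+0.961900+0.942000))/(1+899/47906) = 9101/10000 ≈ 0.910100
step 6 [6y] swap r/1=214/9437: DF=(1 − 214/9437·(0.991500+0.985100+0.961900+0.942000+0.910100))/(1+214/9437) = 2179/2500 ≈ 0.871600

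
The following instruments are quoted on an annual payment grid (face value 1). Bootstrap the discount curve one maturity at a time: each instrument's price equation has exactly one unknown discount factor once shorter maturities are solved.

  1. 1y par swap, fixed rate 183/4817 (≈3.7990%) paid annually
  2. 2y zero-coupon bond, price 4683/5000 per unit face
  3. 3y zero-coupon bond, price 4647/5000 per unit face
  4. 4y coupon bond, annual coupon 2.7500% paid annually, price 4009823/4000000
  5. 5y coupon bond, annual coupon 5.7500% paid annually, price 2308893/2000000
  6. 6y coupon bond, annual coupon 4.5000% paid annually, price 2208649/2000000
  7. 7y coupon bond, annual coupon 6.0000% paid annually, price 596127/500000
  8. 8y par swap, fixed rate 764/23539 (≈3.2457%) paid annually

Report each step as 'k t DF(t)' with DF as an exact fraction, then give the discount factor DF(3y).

1 1 4817/5000
2 2 4683/5000
3 3 4647/5000
4 4 8999/10000
5 5 8889/10000
6 6 8579/10000
7 7 2037/2500
8 8 1927/2500
DF(3y) = 4647/5000 ≈ 0.929400

step 1 [1y] swap r/1=183/4817: DF=(1 − 183/4817·(0))/(1+183/4817) = 4817/5000 ≈ 0.963400
step 2 [2y] zero: DF = P = 4683/5000 ≈ 0.936600
step 3 [3y] zero: DF = P = 4647/5000 ≈ 0.929400
step 4 [4y] bond c/1=11/400: DF=(4009823/4000000 − 11/400·(0.963400+0.936600+0.929400))/(1+11/400) = 8999/10000 ≈ 0.899900
step 5 [5y] bond c/1=23/400: DF=(2308893/2000000 − 23/400·(0.963400+0.936600+0.929400+0.899900))/(1+23/400) = 8889/10000 ≈ 0.888900
step 6 [6y] bond c/1=9/200: DF=(2208649/2000000 − 9/200·(0.963400+0.936600+0.929400+0.899900+0.888900))/(1+9/200) = 8579/10000 ≈ 0.857900
step 7 [7y] bond c/1=3/50: DF=(596127/500000 − 3/50·(0.963400+0.936600+0.929400+0.899900+0.888900+0.857900))/(1+3/50) = 2037/2500 ≈ 0.814800
step 8 [8y] swap r/1=764/23539: DF=(1 − 764/23539·(0.963400+0.936600+0.929400+0.899900+0.888900+0.857900+0.814800))/(1+764/23539) = 1927/2500 ≈ 0.770800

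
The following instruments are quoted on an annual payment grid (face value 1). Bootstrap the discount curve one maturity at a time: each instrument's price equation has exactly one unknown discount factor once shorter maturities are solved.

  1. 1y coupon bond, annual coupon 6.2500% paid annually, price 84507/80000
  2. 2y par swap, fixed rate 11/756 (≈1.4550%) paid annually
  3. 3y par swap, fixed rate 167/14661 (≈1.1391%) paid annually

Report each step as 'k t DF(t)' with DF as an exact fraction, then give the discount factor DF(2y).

1 1 4971/5000
2 2 4857/5000
3 3 4833/5000
DF(2y) = 4857/5000 ≈ 0.971400

step 1 [1y] bond c/1=1/16: DF=(84507/80000 − 1/16·(0))/(1+1/16) = 4971/5000 ≈ 0.994200
step 2 [2y] swap r/1=11/756: DF=(1 − 11/756·(0.994200))/(1+11/756) = 4857/5000 ≈ 0.971400
step 3 [3y] swap r/1=167/14661: DF=(1 − 167/14661·(0.994200+0.971400))/(1+167/14661) = 4833/5000 ≈ 0.966600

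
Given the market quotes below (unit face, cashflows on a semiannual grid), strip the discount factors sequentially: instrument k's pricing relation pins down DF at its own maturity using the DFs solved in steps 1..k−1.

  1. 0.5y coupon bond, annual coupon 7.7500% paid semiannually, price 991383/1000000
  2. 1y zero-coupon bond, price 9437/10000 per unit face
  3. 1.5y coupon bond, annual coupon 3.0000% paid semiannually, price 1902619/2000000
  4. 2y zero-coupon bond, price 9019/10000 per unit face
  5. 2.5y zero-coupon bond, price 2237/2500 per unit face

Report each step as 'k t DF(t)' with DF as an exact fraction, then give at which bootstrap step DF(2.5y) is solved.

step 1 [0.5y] bond c/2=31/800: DF=(991383/1000000 − 31/800·(0))/(1+31/800) = 1193/1250 ≈ 0.954400
step 2 [1y] zero: DF = P = 9437/10000 ≈ 0.943700
step 3 [1.5y] bond c/2=3/200: DF=(1902619/2000000 − 3/200·(0.954400+0.943700))/(1+3/200) = 2273/2500 ≈ 0.909200
step 4 [2y] zero: DF = P = 9019/10000 ≈ 0.901900
step 5 [2.5y] zero: DF = P = 2237/2500 ≈ 0.894800

1 1/2 1193/1250
2 1 9437/10000
3 3/2 2273/2500
4 2 9019/10000
5 5/2 2237/2500
DF(2.5y) is solved at step 5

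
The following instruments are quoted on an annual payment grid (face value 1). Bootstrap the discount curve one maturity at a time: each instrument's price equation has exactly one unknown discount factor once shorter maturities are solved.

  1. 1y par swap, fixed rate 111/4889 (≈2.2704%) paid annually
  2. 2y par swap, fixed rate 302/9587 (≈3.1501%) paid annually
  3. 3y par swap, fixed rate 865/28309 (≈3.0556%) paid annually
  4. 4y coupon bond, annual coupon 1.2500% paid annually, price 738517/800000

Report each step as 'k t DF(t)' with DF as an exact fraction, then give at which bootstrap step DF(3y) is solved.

step 1 [1y] swap r/1=111/4889: DF=(1 − 111/4889·(0))/(1+111/4889) = 4889/5000 ≈ 0.977800
step 2 [2y] swap r/1=302/9587: DF=(1 − 302/9587·(0.977800))/(1+302/9587) = 2349/2500 ≈ 0.939600
step 3 [3y] swap r/1=865/28309: DF=(1 − 865/28309·(0.977800+0.939600))/(1+865/28309) = 1827/2000 ≈ 0.913500
step 4 [4y] bond c/1=1/80: DF=(738517/800000 − 1/80·(0.977800+0.939600+0.913500))/(1+1/80) = 548/625 ≈ 0.876800

1 1 4889/5000
2 2 2349/2500
3 3 1827/2000
4 4 548/625
DF(3y) is solved at step 3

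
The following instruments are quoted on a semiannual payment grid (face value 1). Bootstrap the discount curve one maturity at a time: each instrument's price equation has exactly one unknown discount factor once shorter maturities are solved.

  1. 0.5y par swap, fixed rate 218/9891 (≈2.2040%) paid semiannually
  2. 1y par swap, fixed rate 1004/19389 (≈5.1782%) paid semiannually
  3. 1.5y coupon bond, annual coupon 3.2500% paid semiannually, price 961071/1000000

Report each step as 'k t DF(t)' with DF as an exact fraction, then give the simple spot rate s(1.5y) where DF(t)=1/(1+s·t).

step 1 [0.5y] swap r/2=109/9891: DF=(1 − 109/9891·(0))/(1+109/9891) = 9891/10000 ≈ 0.989100
step 2 [1y] swap r/2=502/19389: DF=(1 − 502/19389·(0.989100))/(1+502/19389) = 4749/5000 ≈ 0.949800
step 3 [1.5y] bond c/2=13/800: DF=(961071/1000000 − 13/800·(0.989100+0.949800))/(1+13/800) = 9147/10000 ≈ 0.914700

1 1/2 9891/10000
2 1 4749/5000
3 3/2 9147/10000
s(1.5y) = (1/(9147/10000) − 1)/(3/2) = 1706/27441 ≈ 6.2170%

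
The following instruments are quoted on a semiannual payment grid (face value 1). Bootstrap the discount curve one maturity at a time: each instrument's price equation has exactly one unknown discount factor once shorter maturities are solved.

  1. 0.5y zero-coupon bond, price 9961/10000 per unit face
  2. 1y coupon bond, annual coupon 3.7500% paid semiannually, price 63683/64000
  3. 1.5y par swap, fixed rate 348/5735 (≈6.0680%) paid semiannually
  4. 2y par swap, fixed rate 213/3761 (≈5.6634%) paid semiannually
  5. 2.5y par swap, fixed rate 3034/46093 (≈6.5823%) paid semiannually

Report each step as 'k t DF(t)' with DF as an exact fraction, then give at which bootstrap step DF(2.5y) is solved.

1 1/2 9961/10000
2 1 599/625
3 3/2 913/1000
4 2 1787/2000
5 5/2 8483/10000
DF(2.5y) is solved at step 5

step 1 [0.5y] zero: DF = P = 9961/10000 ≈ 0.996100
step 2 [1y] bond c/2=3/160: DF=(63683/64000 − 3/160·(0.996100))/(1+3/160) = 599/625 ≈ 0.958400
step 3 [1.5y] swap r/2=174/5735: DF=(1 − 174/5735·(0.996100+0.958400))/(1+174/5735) = 913/1000 ≈ 0.913000
step 4 [2y] swap r/2=213/7522: DF=(1 − 213/7522·(0.996100+0.958400+0.913000))/(1+213/7522) = 1787/2000 ≈ 0.893500
step 5 [2.5y] swap r/2=1517/46093: DF=(1 − 1517/46093·(0.996100+0.958400+0.913000+0.893500))/(1+1517/46093) = 8483/10000 ≈ 0.848300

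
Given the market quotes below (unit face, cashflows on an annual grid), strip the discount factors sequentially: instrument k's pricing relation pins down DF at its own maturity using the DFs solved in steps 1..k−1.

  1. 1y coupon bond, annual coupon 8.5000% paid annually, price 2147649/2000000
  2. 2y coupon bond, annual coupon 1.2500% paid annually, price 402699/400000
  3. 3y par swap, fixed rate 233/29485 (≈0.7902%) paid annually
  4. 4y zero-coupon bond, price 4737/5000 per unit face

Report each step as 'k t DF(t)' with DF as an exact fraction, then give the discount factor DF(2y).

1 1 9897/10000
2 2 9821/10000
3 3 9767/10000
4 4 4737/5000
DF(2y) = 9821/10000 ≈ 0.982100

step 1 [1y] bond c/1=17/200: DF=(2147649/2000000 − 17/200·(0))/(1+17/200) = 9897/10000 ≈ 0.989700
step 2 [2y] bond c/1=1/80: DF=(402699/400000 − 1/80·(0.989700))/(1+1/80) = 9821/10000 ≈ 0.982100
step 3 [3y] swap r/1=233/29485: DF=(1 − 233/29485·(0.989700+0.982100))/(1+233/29485) = 9767/10000 ≈ 0.976700
step 4 [4y] zero: DF = P = 4737/5000 ≈ 0.947400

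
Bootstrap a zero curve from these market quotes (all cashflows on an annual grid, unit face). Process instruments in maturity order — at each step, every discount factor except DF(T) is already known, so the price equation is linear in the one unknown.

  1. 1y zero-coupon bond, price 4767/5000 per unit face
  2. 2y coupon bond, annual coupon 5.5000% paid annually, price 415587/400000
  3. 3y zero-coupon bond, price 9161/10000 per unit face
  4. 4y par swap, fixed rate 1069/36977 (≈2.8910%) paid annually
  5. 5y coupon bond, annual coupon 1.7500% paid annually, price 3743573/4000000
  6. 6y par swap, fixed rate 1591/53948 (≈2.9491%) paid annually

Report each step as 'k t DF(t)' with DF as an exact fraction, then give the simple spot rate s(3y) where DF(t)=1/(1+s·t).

1 1 4767/5000
2 2 9351/10000
3 3 9161/10000
4 4 8931/10000
5 5 4281/5000
6 6 8409/10000
s(3y) = (1/(9161/10000) − 1)/(3) = 839/27483 ≈ 3.0528%

step 1 [1y] zero: DF = P = 4767/5000 ≈ 0.953400
step 2 [2y] bond c/1=11/200: DF=(415587/400000 − 11/200·(0.953400))/(1+11/200) = 9351/10000 ≈ 0.935100
step 3 [3y] zero: DF = P = 9161/10000 ≈ 0.916100
step 4 [4y] swap r/1=1069/36977: DF=(1 − 1069/36977·(0.953400+0.935100+0.916100))/(1+1069/36977) = 8931/10000 ≈ 0.893100
step 5 [5y] bond c/1=7/400: DF=(3743573/4000000 − 7/400·(0.953400+0.935100+0.916100+0.893100))/(1+7/400) = 4281/5000 ≈ 0.856200
step 6 [6y] swap r/1=1591/53948: DF=(1 − 1591/53948·(0.953400+0.935100+0.916100+0.893100+0.856200))/(1+1591/53948) = 8409/10000 ≈ 0.840900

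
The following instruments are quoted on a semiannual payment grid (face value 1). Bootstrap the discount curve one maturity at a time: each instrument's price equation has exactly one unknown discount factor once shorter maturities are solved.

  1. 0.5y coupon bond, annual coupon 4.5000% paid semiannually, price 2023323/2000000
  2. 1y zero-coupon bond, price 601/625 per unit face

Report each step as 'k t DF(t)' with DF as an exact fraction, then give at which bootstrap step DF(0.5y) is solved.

step 1 [0.5y] bond c/2=9/400: DF=(2023323/2000000 − 9/400·(0))/(1+9/400) = 4947/5000 ≈ 0.989400
step 2 [1y] zero: DF = P = 601/625 ≈ 0.961600

1 1/2 4947/5000
2 1 601/625
DF(0.5y) is solved at step 1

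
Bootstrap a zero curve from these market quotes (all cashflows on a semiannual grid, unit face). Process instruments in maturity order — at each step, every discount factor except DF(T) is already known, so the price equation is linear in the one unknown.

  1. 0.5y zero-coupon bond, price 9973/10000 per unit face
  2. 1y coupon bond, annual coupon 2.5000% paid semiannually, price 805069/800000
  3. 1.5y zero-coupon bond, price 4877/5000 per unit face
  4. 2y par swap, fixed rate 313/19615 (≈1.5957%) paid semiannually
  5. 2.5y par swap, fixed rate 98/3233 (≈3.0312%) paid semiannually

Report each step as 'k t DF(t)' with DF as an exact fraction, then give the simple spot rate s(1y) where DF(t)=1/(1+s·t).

1 1/2 9973/10000
2 1 1227/1250
3 3/2 4877/5000
4 2 9687/10000
5 5/2 1853/2000
s(1y) = (1/(1227/1250) − 1)/(1) = 23/1227 ≈ 1.8745%

step 1 [0.5y] zero: DF = P = 9973/10000 ≈ 0.997300
step 2 [1y] bond c/2=1/80: DF=(805069/800000 − 1/80·(0.997300))/(1+1/80) = 1227/1250 ≈ 0.981600
step 3 [1.5y] zero: DF = P = 4877/5000 ≈ 0.975400
step 4 [2y] swap r/2=313/39230: DF=(1 − 313/39230·(0.997300+0.981600+0.975400))/(1+313/39230) = 9687/10000 ≈ 0.968700
step 5 [2.5y] swap r/2=49/3233: DF=(1 − 49/3233·(0.997300+0.981600+0.975400+0.968700))/(1+49/3233) = 1853/2000 ≈ 0.926500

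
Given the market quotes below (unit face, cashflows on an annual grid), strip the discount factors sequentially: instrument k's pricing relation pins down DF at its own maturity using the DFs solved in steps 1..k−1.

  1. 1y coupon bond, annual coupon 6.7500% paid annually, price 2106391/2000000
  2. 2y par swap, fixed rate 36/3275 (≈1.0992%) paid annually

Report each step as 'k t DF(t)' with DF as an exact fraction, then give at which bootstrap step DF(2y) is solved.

step 1 [1y] bond c/1=27/400: DF=(2106391/2000000 − 27/400·(0))/(1+27/400) = 4933/5000 ≈ 0.986600
step 2 [2y] swap r/1=36/3275: DF=(1 − 36/3275·(0.986600))/(1+36/3275) = 1223/1250 ≈ 0.978400

1 1 4933/5000
2 2 1223/1250
DF(2y) is solved at step 2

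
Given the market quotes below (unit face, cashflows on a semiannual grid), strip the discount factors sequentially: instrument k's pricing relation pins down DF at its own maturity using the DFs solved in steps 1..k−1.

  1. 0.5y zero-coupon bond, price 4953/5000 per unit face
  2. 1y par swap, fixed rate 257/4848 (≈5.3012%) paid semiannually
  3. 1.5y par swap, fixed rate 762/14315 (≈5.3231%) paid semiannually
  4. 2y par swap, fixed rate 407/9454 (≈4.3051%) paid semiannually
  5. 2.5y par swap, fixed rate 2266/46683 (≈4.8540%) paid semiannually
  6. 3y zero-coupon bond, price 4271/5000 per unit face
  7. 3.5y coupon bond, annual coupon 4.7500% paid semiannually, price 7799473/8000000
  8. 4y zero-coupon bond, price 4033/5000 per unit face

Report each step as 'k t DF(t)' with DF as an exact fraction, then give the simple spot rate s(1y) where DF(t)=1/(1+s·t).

1 1/2 4953/5000
2 1 4743/5000
3 3/2 4619/5000
4 2 4593/5000
5 5/2 8867/10000
6 3 4271/5000
7 7/2 4121/5000
8 4 4033/5000
s(1y) = (1/(4743/5000) − 1)/(1) = 257/4743 ≈ 5.4185%

step 1 [0.5y] zero: DF = P = 4953/5000 ≈ 0.990600
step 2 [1y] swap r/2=257/9696: DF=(1 − 257/9696·(0.990600))/(1+257/9696) = 4743/5000 ≈ 0.948600
step 3 [1.5y] swap r/2=381/14315: DF=(1 − 381/14315·(0.990600+0.948600))/(1+381/14315) = 4619/5000 ≈ 0.923800
step 4 [2y] swap r/2=407/18908: DF=(1 − 407/18908·(0.990600+0.948600+0.923800))/(1+407/18908) = 4593/5000 ≈ 0.918600
step 5 [2.5y] swap r/2=1133/46683: DF=(1 − 1133/46683·(0.990600+0.948600+0.923800+0.918600))/(1+1133/46683) = 8867/10000 ≈ 0.886700
step 6 [3y] zero: DF = P = 4271/5000 ≈ 0.854200
step 7 [3.5y] bond c/2=19/800: DF=(7799473/8000000 − 19/800·(0.990600+0.948600+0.923800+0.918600+0.886700+0.854200))/(1+19/800) = 4121/5000 ≈ 0.824200
step 8 [4y] zero: DF = P = 4033/5000 ≈ 0.806600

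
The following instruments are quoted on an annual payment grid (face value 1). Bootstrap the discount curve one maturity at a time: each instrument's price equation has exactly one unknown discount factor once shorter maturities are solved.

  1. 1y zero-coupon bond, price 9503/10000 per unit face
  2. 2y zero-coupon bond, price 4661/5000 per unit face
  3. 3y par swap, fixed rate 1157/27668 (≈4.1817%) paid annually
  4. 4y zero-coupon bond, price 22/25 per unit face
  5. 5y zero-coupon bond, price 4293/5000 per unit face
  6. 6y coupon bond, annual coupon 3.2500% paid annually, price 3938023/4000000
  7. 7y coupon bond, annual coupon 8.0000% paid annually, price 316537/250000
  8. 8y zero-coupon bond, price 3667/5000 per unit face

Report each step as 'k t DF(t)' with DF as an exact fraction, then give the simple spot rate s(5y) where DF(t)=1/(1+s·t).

1 1 9503/10000
2 2 4661/5000
3 3 8843/10000
4 4 22/25
5 5 4293/5000
6 6 8117/10000
7 7 1557/2000
8 8 3667/5000
s(5y) = (1/(4293/5000) − 1)/(5) = 707/21465 ≈ 3.2937%

step 1 [1y] zero: DF = P = 9503/10000 ≈ 0.950300
step 2 [2y] zero: DF = P = 4661/5000 ≈ 0.932200
step 3 [3y] swap r/1=1157/27668: DF=(1 − 1157/27668·(0.950300+0.932200))/(1+1157/27668) = 8843/10000 ≈ 0.884300
step 4 [4y] zero: DF = P = 22/25 ≈ 0.880000
step 5 [5y] zero: DF = P = 4293/5000 ≈ 0.858600
step 6 [6y] bond c/1=13/400: DF=(3938023/4000000 − 13/400·(0.950300+0.932200+0.884300+0.880000+0.858600))/(1+13/400) = 8117/10000 ≈ 0.811700
step 7 [7y] bond c/1=2/25: DF=(316537/250000 − 2/25·(0.950300+0.932200+0.884300+0.880000+0.858600+0.811700))/(1+2/25) = 1557/2000 ≈ 0.778500
step 8 [8y] zero: DF = P = 3667/5000 ≈ 0.733400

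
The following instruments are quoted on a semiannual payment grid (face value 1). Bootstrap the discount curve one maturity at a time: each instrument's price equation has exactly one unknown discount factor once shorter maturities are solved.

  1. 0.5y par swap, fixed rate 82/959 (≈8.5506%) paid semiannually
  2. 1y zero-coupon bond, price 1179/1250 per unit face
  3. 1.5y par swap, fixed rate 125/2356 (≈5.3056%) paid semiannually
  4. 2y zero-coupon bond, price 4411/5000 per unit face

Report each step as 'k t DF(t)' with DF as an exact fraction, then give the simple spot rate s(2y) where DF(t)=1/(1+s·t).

1 1/2 959/1000
2 1 1179/1250
3 3/2 37/40
4 2 4411/5000
s(2y) = (1/(4411/5000) − 1)/(2) = 589/8822 ≈ 6.6765%

step 1 [0.5y] swap r/2=41/959: DF=(1 − 41/959·(0))/(1+41/959) = 959/1000 ≈ 0.959000
step 2 [1y] zero: DF = P = 1179/1250 ≈ 0.943200
step 3 [1.5y] swap r/2=125/4712: DF=(1 − 125/4712·(0.959000+0.943200))/(1+125/4712) = 37/40 ≈ 0.925000
step 4 [2y] zero: DF = P = 4411/5000 ≈ 0.882200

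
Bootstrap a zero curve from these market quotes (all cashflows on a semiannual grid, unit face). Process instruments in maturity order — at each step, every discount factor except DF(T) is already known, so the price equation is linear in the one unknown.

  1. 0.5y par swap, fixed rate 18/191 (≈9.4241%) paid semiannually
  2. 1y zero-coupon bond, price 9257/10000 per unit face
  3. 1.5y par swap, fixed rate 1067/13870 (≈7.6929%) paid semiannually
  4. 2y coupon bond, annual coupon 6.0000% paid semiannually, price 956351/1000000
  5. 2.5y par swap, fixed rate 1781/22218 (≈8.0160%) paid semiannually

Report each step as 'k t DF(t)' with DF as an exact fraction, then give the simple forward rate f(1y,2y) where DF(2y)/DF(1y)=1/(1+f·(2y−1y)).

1 1/2 191/200
2 1 9257/10000
3 3/2 8933/10000
4 2 8477/10000
5 5/2 8219/10000
f(1y,2y) = ((9257/10000)/(8477/10000) − 1)/(1) = 780/8477 ≈ 9.2014%

step 1 [0.5y] swap r/2=9/191: DF=(1 − 9/191·(0))/(1+9/191) = 191/200 ≈ 0.955000
step 2 [1y] zero: DF = P = 9257/10000 ≈ 0.925700
step 3 [1.5y] swap r/2=1067/27740: DF=(1 − 1067/27740·(0.955000+0.925700))/(1+1067/27740) = 8933/10000 ≈ 0.893300
step 4 [2y] bond c/2=3/100: DF=(956351/1000000 − 3/100·(0.955000+0.925700+0.893300))/(1+3/100) = 8477/10000 ≈ 0.847700
step 5 [2.5y] swap r/2=1781/44436: DF=(1 − 1781/44436·(0.955000+0.925700+0.893300+0.847700))/(1+1781/44436) = 8219/10000 ≈ 0.821900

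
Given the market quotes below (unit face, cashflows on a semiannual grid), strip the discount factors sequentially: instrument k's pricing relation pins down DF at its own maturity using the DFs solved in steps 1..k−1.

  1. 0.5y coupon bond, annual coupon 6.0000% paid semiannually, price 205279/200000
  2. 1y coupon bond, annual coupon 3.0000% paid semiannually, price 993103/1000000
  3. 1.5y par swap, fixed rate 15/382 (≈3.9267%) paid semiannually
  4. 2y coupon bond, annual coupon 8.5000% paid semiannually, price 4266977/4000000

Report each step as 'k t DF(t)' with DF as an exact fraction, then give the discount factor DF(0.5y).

1 1/2 1993/2000
2 1 9637/10000
3 3/2 943/1000
4 2 9049/10000
DF(0.5y) = 1993/2000 ≈ 0.996500

step 1 [0.5y] bond c/2=3/100: DF=(205279/200000 − 3/100·(0))/(1+3/100) = 1993/2000 ≈ 0.996500
step 2 [1y] bond c/2=3/200: DF=(993103/1000000 − 3/200·(0.996500))/(1+3/200) = 9637/10000 ≈ 0.963700
step 3 [1.5y] swap r/2=15/764: DF=(1 − 15/764·(0.996500+0.963700))/(1+15/764) = 943/1000 ≈ 0.943000
step 4 [2y] bond c/2=17/400: DF=(4266977/4000000 − 17/400·(0.996500+0.963700+0.943000))/(1+17/400) = 9049/10000 ≈ 0.904900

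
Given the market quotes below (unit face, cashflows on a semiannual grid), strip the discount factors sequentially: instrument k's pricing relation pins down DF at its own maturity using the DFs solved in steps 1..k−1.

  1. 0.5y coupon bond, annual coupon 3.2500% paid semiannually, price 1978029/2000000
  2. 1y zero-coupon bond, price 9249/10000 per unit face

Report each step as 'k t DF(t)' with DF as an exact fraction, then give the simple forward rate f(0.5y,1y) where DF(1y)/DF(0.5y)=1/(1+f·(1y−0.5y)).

1 1/2 2433/2500
2 1 9249/10000
f(0.5y,1y) = ((2433/2500)/(9249/10000) − 1)/(1/2) = 322/3083 ≈ 10.4444%

step 1 [0.5y] bond c/2=13/800: DF=(1978029/2000000 − 13/800·(0))/(1+13/800) = 2433/2500 ≈ 0.973200
step 2 [1y] zero: DF = P = 9249/10000 ≈ 0.924900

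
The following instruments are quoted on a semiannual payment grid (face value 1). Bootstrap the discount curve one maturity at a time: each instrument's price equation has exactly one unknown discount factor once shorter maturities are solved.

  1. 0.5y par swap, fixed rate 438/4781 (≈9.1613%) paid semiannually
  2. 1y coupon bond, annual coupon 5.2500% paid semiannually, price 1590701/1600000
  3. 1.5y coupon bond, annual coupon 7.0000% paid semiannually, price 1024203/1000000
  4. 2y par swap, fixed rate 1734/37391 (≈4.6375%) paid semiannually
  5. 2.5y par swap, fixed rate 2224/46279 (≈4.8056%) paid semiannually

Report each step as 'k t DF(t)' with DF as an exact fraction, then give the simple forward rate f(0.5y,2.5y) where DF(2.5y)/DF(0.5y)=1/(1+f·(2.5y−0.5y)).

step 1 [0.5y] swap r/2=219/4781: DF=(1 − 219/4781·(0))/(1+219/4781) = 4781/5000 ≈ 0.956200
step 2 [1y] bond c/2=21/800: DF=(1590701/1600000 − 21/800·(0.956200))/(1+21/800) = 9443/10000 ≈ 0.944300
step 3 [1.5y] bond c/2=7/200: DF=(1024203/1000000 − 7/200·(0.956200+0.944300))/(1+7/200) = 9253/10000 ≈ 0.925300
step 4 [2y] swap r/2=867/37391: DF=(1 − 867/37391·(0.956200+0.944300+0.925300))/(1+867/37391) = 9133/10000 ≈ 0.913300
step 5 [2.5y] swap r/2=1112/46279: DF=(1 − 1112/46279·(0.956200+0.944300+0.925300+0.913300))/(1+1112/46279) = 1111/1250 ≈ 0.888800

1 1/2 4781/5000
2 1 9443/10000
3 3/2 9253/10000
4 2 9133/10000
5 5/2 1111/1250
f(0.5y,2.5y) = ((4781/5000)/(1111/1250) − 1)/(2) = 337/8888 ≈ 3.7916%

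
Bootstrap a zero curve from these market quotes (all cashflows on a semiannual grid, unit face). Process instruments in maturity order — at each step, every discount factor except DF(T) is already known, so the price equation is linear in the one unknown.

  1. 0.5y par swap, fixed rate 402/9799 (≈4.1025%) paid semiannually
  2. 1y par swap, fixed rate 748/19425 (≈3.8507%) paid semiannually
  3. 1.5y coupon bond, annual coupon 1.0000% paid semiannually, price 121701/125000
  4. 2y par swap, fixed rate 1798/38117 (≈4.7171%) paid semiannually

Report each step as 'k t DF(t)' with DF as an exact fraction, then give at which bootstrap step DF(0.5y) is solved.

step 1 [0.5y] swap r/2=201/9799: DF=(1 − 201/9799·(0))/(1+201/9799) = 9799/10000 ≈ 0.979900
step 2 [1y] swap r/2=374/19425: DF=(1 − 374/19425·(0.979900))/(1+374/19425) = 4813/5000 ≈ 0.962600
step 3 [1.5y] bond c/2=1/200: DF=(121701/125000 − 1/200·(0.979900+0.962600))/(1+1/200) = 9591/10000 ≈ 0.959100
step 4 [2y] swap r/2=899/38117: DF=(1 − 899/38117·(0.979900+0.962600+0.959100))/(1+899/38117) = 9101/10000 ≈ 0.910100

1 1/2 9799/10000
2 1 4813/5000
3 3/2 9591/10000
4 2 9101/10000
DF(0.5y) is solved at step 1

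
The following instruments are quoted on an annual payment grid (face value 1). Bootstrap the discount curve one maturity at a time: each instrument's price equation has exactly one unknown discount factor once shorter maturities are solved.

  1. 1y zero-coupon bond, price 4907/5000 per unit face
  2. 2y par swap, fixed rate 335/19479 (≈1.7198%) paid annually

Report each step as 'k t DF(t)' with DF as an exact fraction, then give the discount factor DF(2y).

step 1 [1y] zero: DF = P = 4907/5000 ≈ 0.981400
step 2 [2y] swap r/1=335/19479: DF=(1 − 335/19479·(0.981400))/(1+335/19479) = 1933/2000 ≈ 0.966500

1 1 4907/5000
2 2 1933/2000
DF(2y) = 1933/2000 ≈ 0.966500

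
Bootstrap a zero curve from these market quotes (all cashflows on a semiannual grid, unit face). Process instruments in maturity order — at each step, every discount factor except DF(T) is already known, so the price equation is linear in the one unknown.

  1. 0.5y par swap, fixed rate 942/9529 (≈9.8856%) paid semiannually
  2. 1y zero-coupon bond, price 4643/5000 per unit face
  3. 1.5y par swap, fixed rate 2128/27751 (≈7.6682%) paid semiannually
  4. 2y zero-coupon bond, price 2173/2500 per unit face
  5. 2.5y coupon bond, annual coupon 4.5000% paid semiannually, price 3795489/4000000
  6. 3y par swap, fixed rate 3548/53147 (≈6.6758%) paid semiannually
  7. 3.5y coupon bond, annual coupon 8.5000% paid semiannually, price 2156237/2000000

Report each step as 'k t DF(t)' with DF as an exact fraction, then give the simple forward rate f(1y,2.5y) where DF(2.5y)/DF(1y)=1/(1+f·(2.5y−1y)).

step 1 [0.5y] swap r/2=471/9529: DF=(1 − 471/9529·(0))/(1+471/9529) = 9529/10000 ≈ 0.952900
step 2 [1y] zero: DF = P = 4643/5000 ≈ 0.928600
step 3 [1.5y] swap r/2=1064/27751: DF=(1 − 1064/27751·(0.952900+0.928600))/(1+1064/27751) = 1117/1250 ≈ 0.893600
step 4 [2y] zero: DF = P = 2173/2500 ≈ 0.869200
step 5 [2.5y] bond c/2=9/400: DF=(3795489/4000000 − 9/400·(0.952900+0.928600+0.893600+0.869200))/(1+9/400) = 4239/5000 ≈ 0.847800
step 6 [3y] swap r/2=1774/53147: DF=(1 − 1774/53147·(0.952900+0.928600+0.893600+0.869200+0.847800))/(1+1774/53147) = 4113/5000 ≈ 0.822600
step 7 [3.5y] bond c/2=17/400: DF=(2156237/2000000 − 17/400·(0.952900+0.928600+0.893600+0.869200+0.847800+0.822600))/(1+17/400) = 327/400 ≈ 0.817500

1 1/2 9529/10000
2 1 4643/5000
3 3/2 1117/1250
4 2 2173/2500
5 5/2 4239/5000
6 3 4113/5000
7 7/2 327/400
f(1y,2.5y) = ((4643/5000)/(4239/5000) − 1)/(3/2) = 808/12717 ≈ 6.3537%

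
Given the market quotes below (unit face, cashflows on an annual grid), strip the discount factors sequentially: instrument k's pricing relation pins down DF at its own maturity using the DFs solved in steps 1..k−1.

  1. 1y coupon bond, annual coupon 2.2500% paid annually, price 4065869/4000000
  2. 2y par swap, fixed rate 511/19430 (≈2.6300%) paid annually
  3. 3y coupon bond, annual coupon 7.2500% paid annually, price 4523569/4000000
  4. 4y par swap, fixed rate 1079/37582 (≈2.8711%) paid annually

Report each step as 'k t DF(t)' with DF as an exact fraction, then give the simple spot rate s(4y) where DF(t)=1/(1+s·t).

1 1 9941/10000
2 2 9489/10000
3 3 9231/10000
4 4 8921/10000
s(4y) = (1/(8921/10000) − 1)/(4) = 1079/35684 ≈ 3.0238%

step 1 [1y] bond c/1=9/400: DF=(4065869/4000000 − 9/400·(0))/(1+9/400) = 9941/10000 ≈ 0.994100
step 2 [2y] swap r/1=511/19430: DF=(1 − 511/19430·(0.994100))/(1+511/19430) = 9489/10000 ≈ 0.948900
step 3 [3y] bond c/1=29/400: DF=(4523569/4000000 − 29/400·(0.994100+0.948900))/(1+29/400) = 9231/10000 ≈ 0.923100
step 4 [4y] swap r/1=1079/37582: DF=(1 − 1079/37582·(0.994100+0.948900+0.923100))/(1+1079/37582) = 8921/10000 ≈ 0.892100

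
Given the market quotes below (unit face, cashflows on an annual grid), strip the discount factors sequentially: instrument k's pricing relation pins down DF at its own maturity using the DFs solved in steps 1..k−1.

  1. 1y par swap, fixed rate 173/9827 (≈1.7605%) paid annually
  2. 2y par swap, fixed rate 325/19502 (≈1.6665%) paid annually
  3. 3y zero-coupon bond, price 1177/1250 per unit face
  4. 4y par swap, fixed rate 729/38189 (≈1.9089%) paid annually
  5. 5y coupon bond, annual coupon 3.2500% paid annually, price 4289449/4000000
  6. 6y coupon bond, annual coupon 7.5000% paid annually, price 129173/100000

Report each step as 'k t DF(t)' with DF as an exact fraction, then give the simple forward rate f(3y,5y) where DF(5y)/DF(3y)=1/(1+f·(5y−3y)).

step 1 [1y] swap r/1=173/9827: DF=(1 − 173/9827·(0))/(1+173/9827) = 9827/10000 ≈ 0.982700
step 2 [2y] swap r/1=325/19502: DF=(1 − 325/19502·(0.982700))/(1+325/19502) = 387/400 ≈ 0.967500
step 3 [3y] zero: DF = P = 1177/1250 ≈ 0.941600
step 4 [4y] swap r/1=729/38189: DF=(1 − 729/38189·(0.982700+0.967500+0.941600))/(1+729/38189) = 9271/10000 ≈ 0.927100
step 5 [5y] bond c/1=13/400: DF=(4289449/4000000 − 13/400·(0.982700+0.967500+0.941600+0.927100))/(1+13/400) = 574/625 ≈ 0.918400
step 6 [6y] bond c/1=3/40: DF=(129173/100000 − 3/40·(0.982700+0.967500+0.941600+0.927100+0.918400))/(1+3/40) = 8711/10000 ≈ 0.871100

1 1 9827/10000
2 2 387/400
3 3 1177/1250
4 4 9271/10000
5 5 574/625
6 6 8711/10000
f(3y,5y) = ((1177/1250)/(574/625) − 1)/(2) = 29/2296 ≈ 1.2631%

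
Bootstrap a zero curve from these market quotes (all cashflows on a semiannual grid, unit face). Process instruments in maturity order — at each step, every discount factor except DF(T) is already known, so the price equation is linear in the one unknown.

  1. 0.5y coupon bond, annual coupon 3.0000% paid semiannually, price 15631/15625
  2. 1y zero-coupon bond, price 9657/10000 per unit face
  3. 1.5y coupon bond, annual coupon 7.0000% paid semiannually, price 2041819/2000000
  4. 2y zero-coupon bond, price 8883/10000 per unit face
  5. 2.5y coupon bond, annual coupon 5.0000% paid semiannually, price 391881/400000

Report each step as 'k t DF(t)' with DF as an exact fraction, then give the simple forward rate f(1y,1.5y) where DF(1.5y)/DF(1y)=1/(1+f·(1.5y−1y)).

step 1 [0.5y] bond c/2=3/200: DF=(15631/15625 − 3/200·(0))/(1+3/200) = 616/625 ≈ 0.985600
step 2 [1y] zero: DF = P = 9657/10000 ≈ 0.965700
step 3 [1.5y] bond c/2=7/200: DF=(2041819/2000000 − 7/200·(0.985600+0.965700))/(1+7/200) = 2301/2500 ≈ 0.920400
step 4 [2y] zero: DF = P = 8883/10000 ≈ 0.888300
step 5 [2.5y] bond c/2=1/40: DF=(391881/400000 − 1/40·(0.985600+0.965700+0.920400+0.888300))/(1+1/40) = 8641/10000 ≈ 0.864100

1 1/2 616/625
2 1 9657/10000
3 3/2 2301/2500
4 2 8883/10000
5 5/2 8641/10000
f(1y,1.5y) = ((9657/10000)/(2301/2500) − 1)/(1/2) = 151/1534 ≈ 9.8435%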